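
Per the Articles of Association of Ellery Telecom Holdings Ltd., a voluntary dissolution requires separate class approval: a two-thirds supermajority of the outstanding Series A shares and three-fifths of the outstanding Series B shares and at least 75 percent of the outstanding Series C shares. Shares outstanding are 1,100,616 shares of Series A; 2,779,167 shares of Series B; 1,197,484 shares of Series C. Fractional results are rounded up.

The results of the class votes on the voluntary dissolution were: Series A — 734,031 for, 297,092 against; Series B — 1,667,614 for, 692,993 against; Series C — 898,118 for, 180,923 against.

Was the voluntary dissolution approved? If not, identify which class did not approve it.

Series A: 2/3 of 1100616 = 733744; 733,744 required, 734,031 in favor — approved.
Series B: 3/5 of 2779167 = 1667500.20, rounded up to 1667501; 1,667,501 required, 1,667,614 in favor — approved.
Series C: 3/4 of 1197484 = 898113; 898,113 required, 898,118 in favor — approved.

Approved — every class gave the required vote.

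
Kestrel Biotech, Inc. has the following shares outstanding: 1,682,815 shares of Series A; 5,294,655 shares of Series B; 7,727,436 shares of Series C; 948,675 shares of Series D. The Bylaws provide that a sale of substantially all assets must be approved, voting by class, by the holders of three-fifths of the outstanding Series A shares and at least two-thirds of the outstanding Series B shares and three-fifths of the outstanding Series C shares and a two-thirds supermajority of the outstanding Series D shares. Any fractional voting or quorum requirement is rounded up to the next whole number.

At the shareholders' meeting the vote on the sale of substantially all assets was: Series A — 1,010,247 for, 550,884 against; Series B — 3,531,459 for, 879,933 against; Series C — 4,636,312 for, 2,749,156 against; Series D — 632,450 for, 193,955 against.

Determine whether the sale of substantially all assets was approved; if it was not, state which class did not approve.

Not approved — the Series C shares did not give the required vote.

Series A: 3/5 of 1682815 = 1009689; 1,009,689 required, 1,010,247 in favor — approved.
Series B: 2/3 of 5294655 = 3529770; 3,529,770 required, 3,531,459 in favor — approved.
Series C: 3/5 of 7727436 = 4636461.60, rounded up to 4636462; 4,636,462 required, 4,636,312 in favor — not approved.
Series D: 2/3 of 948675 = 632450; 632,450 required, 632,450 in favor — approved.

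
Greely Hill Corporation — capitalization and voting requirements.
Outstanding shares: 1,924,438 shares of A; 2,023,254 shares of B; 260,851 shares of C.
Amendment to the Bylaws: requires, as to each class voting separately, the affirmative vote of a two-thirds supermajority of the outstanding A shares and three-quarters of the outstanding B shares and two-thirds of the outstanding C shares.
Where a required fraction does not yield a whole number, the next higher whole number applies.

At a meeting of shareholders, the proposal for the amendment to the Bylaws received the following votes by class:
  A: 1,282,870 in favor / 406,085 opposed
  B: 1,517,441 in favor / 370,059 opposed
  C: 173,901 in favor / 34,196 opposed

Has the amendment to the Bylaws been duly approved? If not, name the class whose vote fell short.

Not approved — the A shares did not give the required vote.

A: 2/3 of 1924438 = 1282958.67, rounded up to 1282959; 1,282,959 required, 1,282,870 in favor — not approved.
B: 3/4 of 2023254 = 1517440.50, rounded up to 1517441; 1,517,441 required, 1,517,441 in favor — approved.
C: 2/3 of 260851 = 173900.67, rounded up to 173901; 173,901 required, 173,901 in favor — approved.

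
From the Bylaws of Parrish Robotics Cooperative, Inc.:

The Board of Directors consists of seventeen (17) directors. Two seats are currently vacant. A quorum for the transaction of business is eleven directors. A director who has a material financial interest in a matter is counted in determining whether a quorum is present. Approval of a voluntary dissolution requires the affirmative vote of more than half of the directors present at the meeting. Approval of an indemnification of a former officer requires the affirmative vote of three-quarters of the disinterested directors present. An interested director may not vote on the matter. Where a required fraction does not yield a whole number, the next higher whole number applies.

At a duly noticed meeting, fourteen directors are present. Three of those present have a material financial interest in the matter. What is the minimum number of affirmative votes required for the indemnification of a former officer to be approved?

9

The indemnification of a former officer requires three-fourths of the disinterested directors present (14 − 3 = 11).
3/4 of 11 = 8.25, rounded up to 9.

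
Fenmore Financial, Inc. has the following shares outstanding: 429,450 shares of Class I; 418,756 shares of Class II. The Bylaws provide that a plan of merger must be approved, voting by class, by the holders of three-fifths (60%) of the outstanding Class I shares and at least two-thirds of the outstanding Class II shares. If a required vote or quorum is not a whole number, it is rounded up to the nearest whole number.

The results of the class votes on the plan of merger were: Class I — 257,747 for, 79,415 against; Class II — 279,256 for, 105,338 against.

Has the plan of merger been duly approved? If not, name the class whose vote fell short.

Class I: 3/5 of 429450 = 257670; 257,670 required, 257,747 in favor — approved.
Class II: 2/3 of 418756 = 279170.67, rounded up to 279171; 279,171 required, 279,256 in favor — approved.

Approved — every class gave the required vote.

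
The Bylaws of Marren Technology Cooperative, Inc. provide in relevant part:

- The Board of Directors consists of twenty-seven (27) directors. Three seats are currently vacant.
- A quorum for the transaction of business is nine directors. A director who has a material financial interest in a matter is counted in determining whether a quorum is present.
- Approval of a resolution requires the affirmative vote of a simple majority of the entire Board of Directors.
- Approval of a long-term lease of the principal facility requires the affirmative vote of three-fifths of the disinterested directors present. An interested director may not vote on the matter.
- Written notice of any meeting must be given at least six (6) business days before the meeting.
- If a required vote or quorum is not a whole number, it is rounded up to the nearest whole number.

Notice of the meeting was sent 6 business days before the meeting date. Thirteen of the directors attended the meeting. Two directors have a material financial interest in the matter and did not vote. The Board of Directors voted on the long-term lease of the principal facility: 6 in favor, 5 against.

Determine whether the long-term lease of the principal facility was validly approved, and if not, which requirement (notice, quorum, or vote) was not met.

Invalid — vote requirement not satisfied.

Notice: 6 business days given; 6 required (6 ≥ 6). Satisfied.
Quorum: 13 present (interested directors count toward quorum); quorum is 9. Satisfied.
Vote: the long-term lease of the principal facility requires three-fifths of the disinterested directors present (13 − 2 = 11). 3/5 of 11 = 6.60, rounded up to 7, so 7 affirmative votes are needed; 6 voted in favor. Not satisfied.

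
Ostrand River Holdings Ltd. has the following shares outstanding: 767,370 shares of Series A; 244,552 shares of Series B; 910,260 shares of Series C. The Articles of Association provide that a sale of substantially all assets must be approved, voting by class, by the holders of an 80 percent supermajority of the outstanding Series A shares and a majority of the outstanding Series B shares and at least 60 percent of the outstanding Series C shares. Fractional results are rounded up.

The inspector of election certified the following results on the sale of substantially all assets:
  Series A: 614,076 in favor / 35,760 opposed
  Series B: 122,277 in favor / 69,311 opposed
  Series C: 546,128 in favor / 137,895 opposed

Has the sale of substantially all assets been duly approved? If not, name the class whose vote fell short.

Series A: 4/5 of 767370 = 613896; 613,896 required, 614,076 in favor — approved.
Series B: a majority of 244552 is 122277; 122,277 required, 122,277 in favor — approved.
Series C: 3/5 of 910260 = 546156; 546,156 required, 546,128 in favor — not approved.

Not approved — the Series C shares did not give the required vote.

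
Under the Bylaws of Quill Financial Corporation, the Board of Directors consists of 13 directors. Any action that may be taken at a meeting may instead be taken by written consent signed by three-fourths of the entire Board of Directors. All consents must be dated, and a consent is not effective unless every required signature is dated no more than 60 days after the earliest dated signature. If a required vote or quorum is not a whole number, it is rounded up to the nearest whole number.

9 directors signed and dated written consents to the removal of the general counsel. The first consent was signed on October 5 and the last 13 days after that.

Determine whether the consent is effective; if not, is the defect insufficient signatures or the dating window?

Not effective — insufficient signatures.

Signatures required: three-fourths of 13 — 3/4 of 13 = 9.75, rounded up to 10, so 10 needed; 9 signed. Insufficient.
Dating window: the latest signature is 13 days after the earliest; the limit is 60 days. Within the window.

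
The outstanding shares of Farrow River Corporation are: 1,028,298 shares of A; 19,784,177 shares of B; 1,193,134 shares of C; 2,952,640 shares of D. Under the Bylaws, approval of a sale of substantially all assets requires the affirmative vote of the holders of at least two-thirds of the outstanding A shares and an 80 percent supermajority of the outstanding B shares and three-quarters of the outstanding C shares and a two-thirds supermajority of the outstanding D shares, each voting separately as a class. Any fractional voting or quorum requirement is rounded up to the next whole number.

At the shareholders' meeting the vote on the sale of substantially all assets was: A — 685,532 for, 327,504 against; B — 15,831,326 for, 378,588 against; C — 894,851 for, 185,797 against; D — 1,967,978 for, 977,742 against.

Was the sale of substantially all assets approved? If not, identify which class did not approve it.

Not approved — the D shares did not give the required vote.

A: 2/3 of 1028298 = 685532; 685,532 required, 685,532 in favor — approved.
B: 4/5 of 19784177 = 15827341.60, rounded up to 15827342; 15,827,342 required, 15,831,326 in favor — approved.
C: 3/4 of 1193134 = 894850.50, rounded up to 894851; 894,851 required, 894,851 in favor — approved.
D: 2/3 of 2952640 = 1968426.67, rounded up to 1968427; 1,968,427 required, 1,967,978 in favor — not approved.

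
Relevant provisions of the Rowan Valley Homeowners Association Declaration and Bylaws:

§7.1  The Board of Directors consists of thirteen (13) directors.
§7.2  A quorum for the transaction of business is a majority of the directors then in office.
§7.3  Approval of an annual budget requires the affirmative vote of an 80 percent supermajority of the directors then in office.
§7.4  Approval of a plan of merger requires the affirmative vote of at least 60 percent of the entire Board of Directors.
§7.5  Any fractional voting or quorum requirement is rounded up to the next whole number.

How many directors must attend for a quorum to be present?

A majority of 13 is 7.

7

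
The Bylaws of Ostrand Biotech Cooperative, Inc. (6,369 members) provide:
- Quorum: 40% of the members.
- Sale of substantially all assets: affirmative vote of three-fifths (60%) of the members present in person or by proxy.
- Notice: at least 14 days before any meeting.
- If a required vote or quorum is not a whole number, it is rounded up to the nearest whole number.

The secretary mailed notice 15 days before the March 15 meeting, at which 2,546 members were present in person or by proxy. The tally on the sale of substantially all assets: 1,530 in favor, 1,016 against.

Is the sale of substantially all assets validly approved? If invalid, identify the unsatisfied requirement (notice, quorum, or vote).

Invalid — quorum requirement not satisfied.

Notice: 15 days given; 14 required. Satisfied.
Quorum: 40% of 6,369 = 2,547.60, rounded up to 2,548; 2,546 present. Not satisfied.
Vote: requires three-fifths of those present (2,546); 3/5 of 2546 = 1527.60, rounded up to 1528, so 1,528 needed; 1,530 in favor. Satisfied.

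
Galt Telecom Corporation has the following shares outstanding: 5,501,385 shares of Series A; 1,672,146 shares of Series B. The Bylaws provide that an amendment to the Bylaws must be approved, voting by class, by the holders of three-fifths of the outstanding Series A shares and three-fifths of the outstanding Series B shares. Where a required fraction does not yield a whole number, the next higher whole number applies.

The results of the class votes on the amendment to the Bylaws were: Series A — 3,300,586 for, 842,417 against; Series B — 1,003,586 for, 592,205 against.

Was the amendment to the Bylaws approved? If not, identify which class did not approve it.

Series A: 3/5 of 5501385 = 3300831; 3,300,831 required, 3,300,586 in favor — not approved.
Series B: 3/5 of 1672146 = 1003287.60, rounded up to 1003288; 1,003,288 required, 1,003,586 in favor — approved.

Not approved — the Series A shares did not give the required vote.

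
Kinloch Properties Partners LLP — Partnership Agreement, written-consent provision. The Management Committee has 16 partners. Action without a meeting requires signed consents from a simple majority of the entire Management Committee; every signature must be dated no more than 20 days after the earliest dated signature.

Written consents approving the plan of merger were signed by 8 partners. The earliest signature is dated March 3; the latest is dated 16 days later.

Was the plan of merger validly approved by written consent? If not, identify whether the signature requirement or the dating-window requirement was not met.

Signatures required: a simple majority of 16 — a majority of 16 is 9, so 9 needed; 8 signed. Insufficient.
Dating window: the latest signature is 16 days after the earliest; the limit is 20 days. Within the window.

Not effective — insufficient signatures.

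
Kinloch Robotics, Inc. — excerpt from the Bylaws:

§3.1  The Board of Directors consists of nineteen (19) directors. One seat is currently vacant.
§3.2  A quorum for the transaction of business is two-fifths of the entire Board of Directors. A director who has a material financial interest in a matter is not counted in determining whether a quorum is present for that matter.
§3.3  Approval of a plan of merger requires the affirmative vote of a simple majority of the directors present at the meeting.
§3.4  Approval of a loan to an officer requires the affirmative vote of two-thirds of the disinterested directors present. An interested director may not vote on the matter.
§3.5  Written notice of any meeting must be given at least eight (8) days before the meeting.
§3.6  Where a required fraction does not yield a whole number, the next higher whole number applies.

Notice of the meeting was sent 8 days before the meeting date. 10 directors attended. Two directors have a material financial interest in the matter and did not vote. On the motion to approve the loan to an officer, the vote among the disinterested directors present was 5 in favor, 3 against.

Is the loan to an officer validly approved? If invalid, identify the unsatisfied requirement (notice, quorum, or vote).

Invalid — vote requirement not satisfied.

Notice: 8 days given; 8 required (8 ≥ 8). Satisfied.
Quorum: 10 present, but the 2 interested directors do not count, leaving 8. Quorum is 8. Satisfied.
Vote: the loan to an officer requires two-thirds of the disinterested directors present (10 − 2 = 8). 2/3 of 8 = 5.33, rounded up to 6, so 6 affirmative votes are needed; 5 voted in favor. Not satisfied.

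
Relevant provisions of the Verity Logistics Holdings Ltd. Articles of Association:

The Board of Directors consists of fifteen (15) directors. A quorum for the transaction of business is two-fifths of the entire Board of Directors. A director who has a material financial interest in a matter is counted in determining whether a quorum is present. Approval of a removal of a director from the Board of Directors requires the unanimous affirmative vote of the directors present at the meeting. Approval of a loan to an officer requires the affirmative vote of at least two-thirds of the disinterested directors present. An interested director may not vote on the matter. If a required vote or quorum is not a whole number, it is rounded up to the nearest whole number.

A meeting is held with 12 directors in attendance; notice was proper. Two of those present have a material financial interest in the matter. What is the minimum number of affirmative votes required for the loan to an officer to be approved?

7

The loan to an officer requires two-thirds of the disinterested directors present (12 − 2 = 10).
2/3 of 10 = 6.67, rounded up to 7.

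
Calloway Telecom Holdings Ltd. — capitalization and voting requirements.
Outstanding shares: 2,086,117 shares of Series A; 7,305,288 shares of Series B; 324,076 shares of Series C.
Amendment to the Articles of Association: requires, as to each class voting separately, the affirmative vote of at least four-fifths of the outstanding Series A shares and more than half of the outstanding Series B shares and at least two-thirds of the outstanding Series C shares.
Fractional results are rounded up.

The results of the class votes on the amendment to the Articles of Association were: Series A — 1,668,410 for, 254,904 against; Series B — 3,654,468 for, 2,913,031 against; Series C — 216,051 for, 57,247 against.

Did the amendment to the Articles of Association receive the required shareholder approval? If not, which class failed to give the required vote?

Series A: 4/5 of 2086117 = 1668893.60, rounded up to 1668894; 1,668,894 required, 1,668,410 in favor — not approved.
Series B: a majority of 7305288 is 3652645; 3,652,645 required, 3,654,468 in favor — approved.
Series C: 2/3 of 324076 = 216050.67, rounded up to 216051; 216,051 required, 216,051 in favor — approved.

Not approved — the Series A shares did not give the required vote.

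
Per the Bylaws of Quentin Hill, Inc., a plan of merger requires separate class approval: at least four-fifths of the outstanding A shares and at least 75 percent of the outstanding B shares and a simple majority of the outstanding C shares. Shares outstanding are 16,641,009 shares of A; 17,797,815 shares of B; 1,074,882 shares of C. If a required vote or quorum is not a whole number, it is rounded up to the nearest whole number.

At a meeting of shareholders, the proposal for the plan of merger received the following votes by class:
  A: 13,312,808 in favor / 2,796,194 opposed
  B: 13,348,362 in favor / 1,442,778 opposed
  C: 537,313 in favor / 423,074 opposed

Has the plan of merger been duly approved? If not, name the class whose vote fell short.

A: 4/5 of 16641009 = 13312807.20, rounded up to 13312808; 13,312,808 required, 13,312,808 in favor — approved.
B: 3/4 of 17797815 = 13348361.25, rounded up to 13348362; 13,348,362 required, 13,348,362 in favor — approved.
C: a majority of 1074882 is 537442; 537,442 required, 537,313 in favor — not approved.

Not approved — the C shares did not give the required vote.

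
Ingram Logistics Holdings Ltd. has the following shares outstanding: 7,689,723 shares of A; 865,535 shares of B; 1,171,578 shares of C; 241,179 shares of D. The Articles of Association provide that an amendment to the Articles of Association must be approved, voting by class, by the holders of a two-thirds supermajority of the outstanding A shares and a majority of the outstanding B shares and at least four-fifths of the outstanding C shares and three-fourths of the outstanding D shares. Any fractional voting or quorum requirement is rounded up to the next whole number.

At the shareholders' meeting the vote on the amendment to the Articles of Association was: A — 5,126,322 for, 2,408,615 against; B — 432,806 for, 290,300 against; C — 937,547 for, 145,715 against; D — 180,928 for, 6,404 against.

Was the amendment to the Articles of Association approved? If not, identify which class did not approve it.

Not approved — the A shares did not give the required vote.

A: 2/3 of 7689723 = 5126482; 5,126,482 required, 5,126,322 in favor — not approved.
B: a majority of 865535 is 432768; 432,768 required, 432,806 in favor — approved.
C: 4/5 of 1171578 = 937262.40, rounded up to 937263; 937,263 required, 937,547 in favor — approved.
D: 3/4 of 241179 = 180884.25, rounded up to 180885; 180,885 required, 180,928 in favor — approved.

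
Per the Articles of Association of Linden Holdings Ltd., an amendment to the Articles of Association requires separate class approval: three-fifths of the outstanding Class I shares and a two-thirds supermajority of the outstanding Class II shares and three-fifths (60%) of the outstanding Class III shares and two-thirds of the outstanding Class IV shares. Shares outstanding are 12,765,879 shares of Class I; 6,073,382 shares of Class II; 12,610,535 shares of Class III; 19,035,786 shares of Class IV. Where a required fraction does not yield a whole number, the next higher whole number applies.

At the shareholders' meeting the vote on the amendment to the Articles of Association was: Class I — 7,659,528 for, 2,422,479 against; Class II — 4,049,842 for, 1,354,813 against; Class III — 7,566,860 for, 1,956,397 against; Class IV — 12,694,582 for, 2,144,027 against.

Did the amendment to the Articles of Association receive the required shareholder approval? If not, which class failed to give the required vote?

Class I: 3/5 of 12765879 = 7659527.40, rounded up to 7659528; 7,659,528 required, 7,659,528 in favor — approved.
Class II: 2/3 of 6073382 = 4048921.33, rounded up to 4048922; 4,048,922 required, 4,049,842 in favor — approved.
Class III: 3/5 of 12610535 = 7566321; 7,566,321 required, 7,566,860 in favor — approved.
Class IV: 2/3 of 19035786 = 12690524; 12,690,524 required, 12,694,582 in favor — approved.

Approved — every class gave the required vote.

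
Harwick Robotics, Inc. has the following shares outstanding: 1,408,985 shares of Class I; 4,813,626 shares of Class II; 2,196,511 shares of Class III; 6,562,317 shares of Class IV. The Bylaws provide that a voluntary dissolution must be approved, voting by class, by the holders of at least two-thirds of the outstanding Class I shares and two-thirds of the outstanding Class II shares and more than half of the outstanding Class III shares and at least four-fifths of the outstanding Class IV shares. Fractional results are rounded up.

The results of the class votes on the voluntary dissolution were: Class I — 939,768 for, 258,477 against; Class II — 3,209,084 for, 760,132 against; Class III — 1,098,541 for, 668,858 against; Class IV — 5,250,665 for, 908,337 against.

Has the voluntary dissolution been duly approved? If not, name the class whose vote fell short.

Class I: 2/3 of 1408985 = 939323.33, rounded up to 939324; 939,324 required, 939,768 in favor — approved.
Class II: 2/3 of 4813626 = 3209084; 3,209,084 required, 3,209,084 in favor — approved.
Class III: a majority of 2196511 is 1098256; 1,098,256 required, 1,098,541 in favor — approved.
Class IV: 4/5 of 6562317 = 5249853.60, rounded up to 5249854; 5,249,854 required, 5,250,665 in favor — approved.

Approved — every class gave the required vote.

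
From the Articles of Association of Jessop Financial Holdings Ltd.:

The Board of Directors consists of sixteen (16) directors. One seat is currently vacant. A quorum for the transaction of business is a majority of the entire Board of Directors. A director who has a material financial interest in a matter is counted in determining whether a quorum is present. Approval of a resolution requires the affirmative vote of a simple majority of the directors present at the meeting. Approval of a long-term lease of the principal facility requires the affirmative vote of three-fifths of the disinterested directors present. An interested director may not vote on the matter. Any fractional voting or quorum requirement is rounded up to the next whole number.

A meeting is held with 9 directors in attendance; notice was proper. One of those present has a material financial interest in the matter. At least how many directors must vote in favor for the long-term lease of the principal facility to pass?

5

The long-term lease of the principal facility requires three-fifths of the disinterested directors present (9 − 1 = 8).
3/5 of 8 = 4.80, rounded up to 5.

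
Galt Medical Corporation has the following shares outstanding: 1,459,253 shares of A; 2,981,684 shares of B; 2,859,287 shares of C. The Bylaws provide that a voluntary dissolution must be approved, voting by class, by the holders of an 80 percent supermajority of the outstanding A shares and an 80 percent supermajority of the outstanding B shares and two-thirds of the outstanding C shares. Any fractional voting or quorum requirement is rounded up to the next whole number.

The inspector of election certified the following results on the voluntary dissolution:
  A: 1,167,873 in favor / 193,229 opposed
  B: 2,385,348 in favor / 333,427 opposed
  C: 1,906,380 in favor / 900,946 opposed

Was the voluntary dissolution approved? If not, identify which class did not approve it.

Approved — every class gave the required vote.

A: 4/5 of 1459253 = 1167402.40, rounded up to 1167403; 1,167,403 required, 1,167,873 in favor — approved.
B: 4/5 of 2981684 = 2385347.20, rounded up to 2385348; 2,385,348 required, 2,385,348 in favor — approved.
C: 2/3 of 2859287 = 1906191.33, rounded up to 1906192; 1,906,192 required, 1,906,380 in favor — approved.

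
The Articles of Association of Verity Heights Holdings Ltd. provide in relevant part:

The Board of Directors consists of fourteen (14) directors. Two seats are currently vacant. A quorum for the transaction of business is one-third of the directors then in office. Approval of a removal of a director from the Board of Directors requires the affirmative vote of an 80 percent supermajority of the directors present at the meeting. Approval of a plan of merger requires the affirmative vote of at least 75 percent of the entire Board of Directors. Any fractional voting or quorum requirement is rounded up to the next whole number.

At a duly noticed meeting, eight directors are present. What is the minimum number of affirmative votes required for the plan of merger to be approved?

The plan of merger requires three-fourths of the entire Board of Directors (14).
3/4 of 14 = 10.50, rounded up to 11.
(Only 8 can vote, so the plan of merger cannot pass at this meeting, but the required vote is still 11.)

11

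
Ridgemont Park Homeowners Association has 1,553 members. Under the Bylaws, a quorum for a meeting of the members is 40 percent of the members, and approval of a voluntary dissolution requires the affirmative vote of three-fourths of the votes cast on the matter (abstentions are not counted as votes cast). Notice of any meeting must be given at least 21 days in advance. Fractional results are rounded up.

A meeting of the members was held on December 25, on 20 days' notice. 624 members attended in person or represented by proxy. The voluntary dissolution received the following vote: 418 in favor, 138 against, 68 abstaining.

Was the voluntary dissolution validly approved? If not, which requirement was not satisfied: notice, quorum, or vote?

Invalid — notice requirement not satisfied.

Notice: 20 days given; 21 required. Not satisfied.
Quorum: 40% of 1,553 = 621.20, rounded up to 622; 624 present. Satisfied.
Vote: requires three-fourths of the votes cast (624 − 68 abstaining = 556); 3/4 of 556 = 417, so 417 needed; 418 in favor. Satisfied.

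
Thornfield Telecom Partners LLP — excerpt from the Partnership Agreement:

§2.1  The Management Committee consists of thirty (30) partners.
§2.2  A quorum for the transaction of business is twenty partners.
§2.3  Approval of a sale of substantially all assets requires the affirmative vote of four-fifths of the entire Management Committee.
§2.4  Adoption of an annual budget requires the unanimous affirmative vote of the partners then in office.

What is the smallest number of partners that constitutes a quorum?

20

The quorum is fixed at 20.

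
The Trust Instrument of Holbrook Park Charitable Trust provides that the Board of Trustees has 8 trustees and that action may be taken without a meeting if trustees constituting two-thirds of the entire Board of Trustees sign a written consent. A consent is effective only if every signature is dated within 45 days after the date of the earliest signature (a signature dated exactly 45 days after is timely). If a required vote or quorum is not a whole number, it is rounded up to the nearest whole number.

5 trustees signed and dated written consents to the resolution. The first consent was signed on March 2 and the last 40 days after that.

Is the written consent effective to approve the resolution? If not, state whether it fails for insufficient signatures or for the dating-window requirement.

Signatures required: two-thirds of 8 — 2/3 of 8 = 5.33, rounded up to 6, so 6 needed; 5 signed. Insufficient.
Dating window: the latest signature is 40 days after the earliest; the limit is 45 days. Within the window.

Not effective — insufficient signatures.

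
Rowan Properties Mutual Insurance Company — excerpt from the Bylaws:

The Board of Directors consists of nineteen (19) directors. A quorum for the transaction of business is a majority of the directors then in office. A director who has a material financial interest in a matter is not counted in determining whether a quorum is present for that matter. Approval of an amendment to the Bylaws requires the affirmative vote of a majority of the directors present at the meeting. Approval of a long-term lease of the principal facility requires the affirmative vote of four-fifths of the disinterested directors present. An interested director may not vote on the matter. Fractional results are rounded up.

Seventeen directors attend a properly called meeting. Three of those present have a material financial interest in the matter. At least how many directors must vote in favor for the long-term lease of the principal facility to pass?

12

The long-term lease of the principal facility requires four-fifths of the disinterested directors present (17 − 3 = 14).
4/5 of 14 = 11.20, rounded up to 12.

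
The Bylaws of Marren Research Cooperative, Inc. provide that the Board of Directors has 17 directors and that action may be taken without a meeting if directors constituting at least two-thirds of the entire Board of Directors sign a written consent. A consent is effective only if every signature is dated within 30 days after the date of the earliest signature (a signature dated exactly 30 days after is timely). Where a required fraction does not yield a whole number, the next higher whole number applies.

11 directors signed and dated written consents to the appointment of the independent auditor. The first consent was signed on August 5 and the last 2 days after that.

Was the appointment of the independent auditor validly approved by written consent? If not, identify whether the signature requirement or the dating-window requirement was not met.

Signatures required: at least two-thirds of 17 — 2/3 of 17 = 11.33, rounded up to 12, so 12 needed; 11 signed. Insufficient.
Dating window: the latest signature is 2 days after the earliest; the limit is 30 days. Within the window.

Not effective — insufficient signatures.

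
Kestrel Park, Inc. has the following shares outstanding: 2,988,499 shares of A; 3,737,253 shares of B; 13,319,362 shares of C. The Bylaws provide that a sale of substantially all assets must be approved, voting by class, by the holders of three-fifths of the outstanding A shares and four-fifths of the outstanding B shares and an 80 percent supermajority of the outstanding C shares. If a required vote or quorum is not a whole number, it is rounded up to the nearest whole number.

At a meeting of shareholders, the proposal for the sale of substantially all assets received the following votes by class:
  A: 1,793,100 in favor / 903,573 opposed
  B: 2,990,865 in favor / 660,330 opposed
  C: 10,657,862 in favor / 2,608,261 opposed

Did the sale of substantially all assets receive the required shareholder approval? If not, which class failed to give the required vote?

Approved — every class gave the required vote.

A: 3/5 of 2988499 = 1793099.40, rounded up to 1793100; 1,793,100 required, 1,793,100 in favor — approved.
B: 4/5 of 3737253 = 2989802.40, rounded up to 2989803; 2,989,803 required, 2,990,865 in favor — approved.
C: 4/5 of 13319362 = 10655489.60, rounded up to 10655490; 10,655,490 required, 10,657,862 in favor — approved.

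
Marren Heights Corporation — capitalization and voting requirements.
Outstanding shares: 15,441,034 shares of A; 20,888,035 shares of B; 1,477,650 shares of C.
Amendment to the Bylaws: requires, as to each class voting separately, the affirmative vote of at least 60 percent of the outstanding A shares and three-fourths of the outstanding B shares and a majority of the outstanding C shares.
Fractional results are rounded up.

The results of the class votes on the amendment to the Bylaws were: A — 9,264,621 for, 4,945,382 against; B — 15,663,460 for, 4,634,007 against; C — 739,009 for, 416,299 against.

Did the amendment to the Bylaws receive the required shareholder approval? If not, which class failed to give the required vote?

A: 3/5 of 15441034 = 9264620.40, rounded up to 9264621; 9,264,621 required, 9,264,621 in favor — approved.
B: 3/4 of 20888035 = 15666026.25, rounded up to 15666027; 15,666,027 required, 15,663,460 in favor — not approved.
C: a majority of 1477650 is 738826; 738,826 required, 739,009 in favor — approved.

Not approved — the B shares did not give the required vote.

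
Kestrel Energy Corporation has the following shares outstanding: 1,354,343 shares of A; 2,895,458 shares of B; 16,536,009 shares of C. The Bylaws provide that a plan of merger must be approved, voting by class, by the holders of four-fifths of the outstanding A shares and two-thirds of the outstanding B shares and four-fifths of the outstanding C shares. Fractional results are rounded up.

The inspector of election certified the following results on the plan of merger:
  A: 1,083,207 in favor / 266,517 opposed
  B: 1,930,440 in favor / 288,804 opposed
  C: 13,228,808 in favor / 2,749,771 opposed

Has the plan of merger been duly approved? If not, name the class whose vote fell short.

A: 4/5 of 1354343 = 1083474.40, rounded up to 1083475; 1,083,475 required, 1,083,207 in favor — not approved.
B: 2/3 of 2895458 = 1930305.33, rounded up to 1930306; 1,930,306 required, 1,930,440 in favor — approved.
C: 4/5 of 16536009 = 13228807.20, rounded up to 13228808; 13,228,808 required, 13,228,808 in favor — approved.

Not approved — the A shares did not give the required vote.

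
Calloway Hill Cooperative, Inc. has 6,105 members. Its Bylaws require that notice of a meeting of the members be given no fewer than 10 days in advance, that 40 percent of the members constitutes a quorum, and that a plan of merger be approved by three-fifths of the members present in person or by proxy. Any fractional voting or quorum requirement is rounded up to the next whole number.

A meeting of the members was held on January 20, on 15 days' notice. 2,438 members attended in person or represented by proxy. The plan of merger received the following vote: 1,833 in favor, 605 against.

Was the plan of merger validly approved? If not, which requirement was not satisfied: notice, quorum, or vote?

Notice: 15 days given; 10 required. Satisfied.
Quorum: 40% of 6,105 = 2,442; 2,438 present. Not satisfied.
Vote: requires three-fifths of those present (2,438); 3/5 of 2438 = 1462.80, rounded up to 1463, so 1,463 needed; 1,833 in favor. Satisfied.

Invalid — quorum requirement not satisfied.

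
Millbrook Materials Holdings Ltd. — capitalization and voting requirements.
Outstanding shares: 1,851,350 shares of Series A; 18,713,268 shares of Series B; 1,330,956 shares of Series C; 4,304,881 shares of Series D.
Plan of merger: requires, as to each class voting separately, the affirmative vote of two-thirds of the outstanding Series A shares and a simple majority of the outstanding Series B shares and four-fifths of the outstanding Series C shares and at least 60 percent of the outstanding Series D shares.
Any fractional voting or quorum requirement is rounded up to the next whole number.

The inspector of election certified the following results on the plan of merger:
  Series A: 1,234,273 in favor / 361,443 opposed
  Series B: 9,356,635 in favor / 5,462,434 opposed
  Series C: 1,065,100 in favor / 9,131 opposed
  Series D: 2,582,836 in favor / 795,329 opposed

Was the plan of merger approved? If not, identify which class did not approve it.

Not approved — the Series D shares did not give the required vote.

Series A: 2/3 of 1851350 = 1234233.33, rounded up to 1234234; 1,234,234 required, 1,234,273 in favor — approved.
Series B: a majority of 18713268 is 9356635; 9,356,635 required, 9,356,635 in favor — approved.
Series C: 4/5 of 1330956 = 1064764.80, rounded up to 1064765; 1,064,765 required, 1,065,100 in favor — approved.
Series D: 3/5 of 4304881 = 2582928.60, rounded up to 2582929; 2,582,929 required, 2,582,836 in favor — not approved.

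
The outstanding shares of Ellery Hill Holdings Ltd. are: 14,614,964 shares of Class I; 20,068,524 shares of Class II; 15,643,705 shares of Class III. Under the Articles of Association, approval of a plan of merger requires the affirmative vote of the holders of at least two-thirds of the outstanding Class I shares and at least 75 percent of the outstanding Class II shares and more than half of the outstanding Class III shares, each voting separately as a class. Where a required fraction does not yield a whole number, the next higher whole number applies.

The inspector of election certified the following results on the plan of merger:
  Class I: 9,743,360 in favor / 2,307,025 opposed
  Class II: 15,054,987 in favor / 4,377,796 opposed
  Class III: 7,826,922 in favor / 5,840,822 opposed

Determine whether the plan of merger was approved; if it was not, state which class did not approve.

Approved — every class gave the required vote.

Class I: 2/3 of 14614964 = 9743309.33, rounded up to 9743310; 9,743,310 required, 9,743,360 in favor — approved.
Class II: 3/4 of 20068524 = 15051393; 15,051,393 required, 15,054,987 in favor — approved.
Class III: a majority of 15643705 is 7821853; 7,821,853 required, 7,826,922 in favor — approved.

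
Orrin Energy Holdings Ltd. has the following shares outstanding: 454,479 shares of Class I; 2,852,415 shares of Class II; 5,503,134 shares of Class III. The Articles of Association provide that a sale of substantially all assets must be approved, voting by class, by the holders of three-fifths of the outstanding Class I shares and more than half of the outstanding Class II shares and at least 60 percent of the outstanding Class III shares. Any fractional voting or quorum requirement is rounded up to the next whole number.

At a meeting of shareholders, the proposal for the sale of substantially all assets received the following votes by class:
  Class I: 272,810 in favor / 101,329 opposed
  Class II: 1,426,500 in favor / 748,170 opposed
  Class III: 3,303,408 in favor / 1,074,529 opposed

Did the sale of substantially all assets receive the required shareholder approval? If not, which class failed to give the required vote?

Class I: 3/5 of 454479 = 272687.40, rounded up to 272688; 272,688 required, 272,810 in favor — approved.
Class II: a majority of 2852415 is 1426208; 1,426,208 required, 1,426,500 in favor — approved.
Class III: 3/5 of 5503134 = 3301880.40, rounded up to 3301881; 3,301,881 required, 3,303,408 in favor — approved.

Approved — every class gave the required vote.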